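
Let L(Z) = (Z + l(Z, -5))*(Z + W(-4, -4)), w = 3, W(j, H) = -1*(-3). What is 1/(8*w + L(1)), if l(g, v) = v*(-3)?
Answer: 1/88 ≈ 0.011364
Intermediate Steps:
W(j, H) = 3
l(g, v) = -3*v
L(Z) = (3 + Z)*(15 + Z) (L(Z) = (Z - 3*(-5))*(Z + 3) = (Z + 15)*(3 + Z) = (15 + Z)*(3 + Z) = (3 + Z)*(15 + Z))
1/(8*w + L(1)) = 1/(8*3 + (45 + 1**2 + 18*1)) = 1/(24 + (45 + 1 + 18)) = 1/(24 + 64) = 1/88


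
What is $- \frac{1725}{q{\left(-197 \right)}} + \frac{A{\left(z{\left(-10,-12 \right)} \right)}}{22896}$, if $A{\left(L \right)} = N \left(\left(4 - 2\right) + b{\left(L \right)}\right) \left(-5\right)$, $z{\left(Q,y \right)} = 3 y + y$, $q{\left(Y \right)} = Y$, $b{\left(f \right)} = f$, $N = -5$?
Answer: $\frac{19634525}{2255256} \approx 8.7061$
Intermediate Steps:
$z{\left(Q,y \right)} = 4 y$
$A{\left(L \right)} = 50 + 25 L$ ($A{\left(L \right)} = - 5 \left(\left(4 - 2\right) + L\right) \left(-5\right) = - 5 \left(2 + L\right) \left(-5\right) = \left(-10 - 5 L\right) \left(-5\right) = 50 + 25 L$)
$- \frac{1725}{q{\left(-197 \right)}} + \frac{A{\left(z{\left(-10,-12 \right)} \right)}}{22896} = - \frac{1725}{-197} + \frac{50 + 25 \cdot 4 \left(-12\right)}{22896} = \left(-1725\right) \left(- \frac{1}{197}\right) + \left(50 + 25 \left(-48\right)\right) \frac{1}{22896} = \frac{1725}{197} + \left(50 - 1200\right) \frac{1}{22896} = \frac{1725}{197} - \frac{575}{11448} = \frac{19634525}{2255256}$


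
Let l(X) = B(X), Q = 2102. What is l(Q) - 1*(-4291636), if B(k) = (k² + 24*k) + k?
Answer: 8762590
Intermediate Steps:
B(k) = k² + 25*k
l(X) = X*(25 + X)
l(Q) - 1*(-4291636) = 2102*(25 + 2102) - 1*(-4291636) = 2102*2127 + 4291636 = 4470954 + 4291636 = 8762590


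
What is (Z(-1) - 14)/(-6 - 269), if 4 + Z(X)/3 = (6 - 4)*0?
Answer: 26/275 ≈ 0.094545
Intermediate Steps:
Z(X) = -12 (Z(X) = -12 + 3*((6 - 4)*0) = -12 + 3*(2*0) = -12 + 3*0 = -12 + 0 = -12)
(Z(-1) - 14)/(-6 - 269) = (-12 - 14)/(-6 - 269) = -26/(-275) = -26*(-1/275) = 26/275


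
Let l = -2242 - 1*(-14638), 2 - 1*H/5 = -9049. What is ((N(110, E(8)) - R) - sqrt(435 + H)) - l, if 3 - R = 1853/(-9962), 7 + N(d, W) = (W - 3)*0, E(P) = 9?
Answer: -7270025/586 - sqrt(45690) ≈ -12620.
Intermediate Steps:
H = 45255 (H = 10 - 5*(-9049) = 10 + 45245 = 45255)
N(d, W) = -7 (N(d, W) = -7 + (W - 3)*0 = -7 + (-3 + W)*0 = -7 + 0 = -7)
l = 12396 (l = -2242 + 14638 = 12396)
R = 1867/586 (R = 3 - 1853/(-9962) = 3 - 1853*(-1)/9962 = 3 - 1*(-109/586) = 3 + 109/586 = 1867/586 ≈ 3.1860)
((N(110, E(8)) - R) - sqrt(435 + H)) - l = ((-7 - 1*1867/586) - sqrt(435 + 45255)) - 1*12396 = ((-7 - 1867/586) - sqrt(45690)) - 12396 = (-5969/586 - sqrt(45690)) - 12396 = -7270025/586 - sqrt(45690)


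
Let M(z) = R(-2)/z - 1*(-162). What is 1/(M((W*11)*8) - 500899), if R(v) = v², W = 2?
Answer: -44/22032427 ≈ -1.9971e-6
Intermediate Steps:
M(z) = 162 + 4/z (M(z) = (-2)²/z - 1*(-162) = 4/z + 162 = 162 + 4/z)
1/(M((W*11)*8) - 500899) = 1/((162 + 4/(((2*11)*8))) - 500899) = 1/((162 + 4/((22*8))) - 500899) = 1/((162 + 4/176) - 500899) = 1/((162 + 4*(1/176)) - 500899) = 1/((162 + 1/44) - 500899) = 1/(7129/44 - 500899) = 1/(-22032427/44) = -44/22032427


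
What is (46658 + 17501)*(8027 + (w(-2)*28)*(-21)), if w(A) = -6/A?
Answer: 401827817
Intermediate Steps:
(46658 + 17501)*(8027 + (w(-2)*28)*(-21)) = (46658 + 17501)*(8027 + (-6/(-2)*28)*(-21)) = 64159*(8027 + (-6*(-1/2)*28)*(-21)) = 64159*(8027 + (3*28)*(-21)) = 64159*(8027 + 84*(-21)) = 64159*(8027 - 1764) = 64159*6263 = 401827817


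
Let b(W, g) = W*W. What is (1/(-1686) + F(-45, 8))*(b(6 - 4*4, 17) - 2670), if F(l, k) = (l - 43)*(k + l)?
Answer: -7054155275/843 ≈ -8.3679e+6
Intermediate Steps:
b(W, g) = W²
F(l, k) = (-43 + l)*(k + l)
(1/(-1686) + F(-45, 8))*(b(6 - 4*4, 17) - 2670) = (1/(-1686) + ((-45)² - 43*8 - 43*(-45) + 8*(-45)))*((6 - 4*4)² - 2670) = (-1/1686 + (2025 - 344 + 1935 - 360))*((6 - 16)² - 2670) = (-1/1686 + 3256)*((-10)² - 2670) = 5489615*(100 - 2670)/1686 = (5489615/1686)*(-2570) = -7054155275/843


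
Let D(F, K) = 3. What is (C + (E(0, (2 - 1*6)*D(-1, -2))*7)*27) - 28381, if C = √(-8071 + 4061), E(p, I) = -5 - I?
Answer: -27058 + I*√4010 ≈ -27058.0 + 63.325*I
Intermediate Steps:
C = I*√4010 (C = √(-4010) = I*√4010 ≈ 63.325*I)
(C + (E(0, (2 - 1*6)*D(-1, -2))*7)*27) - 28381 = (I*√4010 + ((-5 - (2 - 1*6)*3)*7)*27) - 28381 = (I*√4010 + ((-5 - (2 - 6)*3)*7)*27) - 28381 = (I*√4010 + ((-5 - (-4)*3)*7)*27) - 28381 = (I*√4010 + ((-5 - 1*(-12))*7)*27) - 28381 = (I*√4010 + ((-5 + 12)*7)*27) - 28381 = (I*√4010 + (7*7)*27) - 28381 = (I*√4010 + 49*27) - 28381 = (I*√4010 + 1323) - 28381 = (1323 + I*√4010) - 28381 = -27058 + I*√4010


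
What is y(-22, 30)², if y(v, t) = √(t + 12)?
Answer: 42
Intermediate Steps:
y(v, t) = √(12 + t)
y(-22, 30)² = (√(12 + 30))² = (√42)² = 42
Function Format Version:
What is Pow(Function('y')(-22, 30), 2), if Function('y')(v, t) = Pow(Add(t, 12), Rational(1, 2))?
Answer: 42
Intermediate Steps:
Function('y')(v, t) = Pow(Add(12, t), Rational(1, 2))
Pow(Function('y')(-22, 30), 2) = Pow(Pow(Add(12, 30), Rational(1, 2)), 2) = Pow(Pow(42, Rational(1, 2)), 2) = 42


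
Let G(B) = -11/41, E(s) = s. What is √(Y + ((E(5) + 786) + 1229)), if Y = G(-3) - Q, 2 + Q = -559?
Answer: √4338210/41 ≈ 50.801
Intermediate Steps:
Q = -561 (Q = -2 - 559 = -561)
G(B) = -11/41 (G(B) = -11*1/41 = -11/41)
Y = 22990/41 (Y = -11/41 - 1*(-561) = -11/41 + 561 = 22990/41 ≈ 560.73)
√(Y + ((E(5) + 786) + 1229)) = √(22990/41 + ((5 + 786) + 1229)) = √(22990/41 + (791 + 1229)) = √(22990/41 + 2020) = √(105810/41) = √4338210/41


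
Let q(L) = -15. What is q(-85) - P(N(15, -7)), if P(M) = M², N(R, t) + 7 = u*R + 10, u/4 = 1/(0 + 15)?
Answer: -64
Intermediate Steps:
u = 4/15 (u = 4/(0 + 15) = 4/15 ≈ 0.26667)
N(R, t) = 3 + 4*R/15 (N(R, t) = -7 + (4*R/15 + 10) = -7 + (10 + 4*R/15) = 3 + 4*R/15)
q(-85) - P(N(15, -7)) = -15 - (3 + (4/15)*15)² = -15 - (3 + 4)² = -15 - 1*7² = -15 - 1*49 = -15 - 49 = -64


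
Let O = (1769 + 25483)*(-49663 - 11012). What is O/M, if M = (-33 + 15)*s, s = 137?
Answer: 91861950/137 ≈ 6.7053e+5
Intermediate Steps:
O = -1653515100 (O = 27252*(-60675) = -1653515100)
M = -2466 (M = (-33 + 15)*137 = -18*137 = -2466)
O/M = -1653515100/(-2466) = -1653515100*(-1/2466) = 91861950/137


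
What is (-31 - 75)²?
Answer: 11236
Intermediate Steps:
(-31 - 75)² = (-106)² = 11236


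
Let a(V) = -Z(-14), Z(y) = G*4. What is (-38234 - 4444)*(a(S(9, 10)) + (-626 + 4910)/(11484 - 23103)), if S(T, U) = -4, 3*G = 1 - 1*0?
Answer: 93777792/1291 ≈ 72640.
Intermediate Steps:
G = ⅓ (G = (1 - 1*0)/3 = (1 + 0)/3 = (⅓)*1 = ⅓ ≈ 0.33333)
Z(y) = 4/3 (Z(y) = (⅓)*4 = 4/3)
a(V) = -4/3 (a(V) = -1*4/3 = -4/3)
(-38234 - 4444)*(a(S(9, 10)) + (-626 + 4910)/(11484 - 23103)) = (-38234 - 4444)*(-4/3 + (-626 + 4910)/(11484 - 23103)) = -42678*(-4/3 + 4284/(-11619)) = -42678*(-4/3 + 4284*(-1/11619)) = -42678*(-4/3 - 476/1291) = -42678*(-6592/3873) = 93777792/1291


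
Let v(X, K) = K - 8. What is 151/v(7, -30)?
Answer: -151/38 ≈ -3.9737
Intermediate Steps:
v(X, K) = -8 + K
151/v(7, -30) = 151/(-8 - 30) = 151/(-38) = 151*(-1/38) = -151/38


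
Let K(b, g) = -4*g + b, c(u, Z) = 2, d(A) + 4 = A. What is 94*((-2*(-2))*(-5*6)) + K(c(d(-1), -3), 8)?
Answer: -11310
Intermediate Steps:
d(A) = -4 + A
K(b, g) = b - 4*g
94*((-2*(-2))*(-5*6)) + K(c(d(-1), -3), 8) = 94*((-2*(-2))*(-5*6)) + (2 - 4*8) = 94*(4*(-30)) + (2 - 32) = 94*(-120) - 30 = -11280 - 30 = -11310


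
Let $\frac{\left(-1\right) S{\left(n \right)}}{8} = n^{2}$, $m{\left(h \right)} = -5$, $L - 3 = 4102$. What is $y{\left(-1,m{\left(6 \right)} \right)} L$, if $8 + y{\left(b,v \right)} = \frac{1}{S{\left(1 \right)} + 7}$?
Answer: $-36945$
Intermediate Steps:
$L = 4105$ ($L = 3 + 4102 = 4105$)
$S{\left(n \right)} = - 8 n^{2}$
$y{\left(b,v \right)} = -9$ ($y{\left(b,v \right)} = -8 + \frac{1}{- 8 \cdot 1^{2} + 7} = -8 + \frac{1}{\left(-8\right) 1 + 7} = -8 + \frac{1}{-8 + 7} = -8 + \frac{1}{-1} = -8 - 1 = -9$)
$y{\left(-1,m{\left(6 \right)} \right)} L = \left(-9\right) 4105 = -36945$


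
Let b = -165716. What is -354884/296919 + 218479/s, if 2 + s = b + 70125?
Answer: -98794992413/28383377967 ≈ -3.4807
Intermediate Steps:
s = -95593 (s = -2 + (-165716 + 70125) = -2 - 95591 = -95593)
-354884/296919 + 218479/s = -354884/296919 + 218479/(-95593) = -354884*1/296919 + 218479*(-1/95593) = -354884/296919 - 218479/95593 = -98794992413/28383377967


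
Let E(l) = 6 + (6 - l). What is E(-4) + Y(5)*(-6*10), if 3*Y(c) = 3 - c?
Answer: 56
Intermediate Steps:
Y(c) = 1 - c/3 (Y(c) = (3 - c)/3 = 1 - c/3)
E(l) = 12 - l
E(-4) + Y(5)*(-6*10) = (12 - 1*(-4)) + (1 - ⅓*5)*(-6*10) = (12 + 4) + (1 - 5/3)*(-60) = 16 - ⅔*(-60) = 16 + 40 = 56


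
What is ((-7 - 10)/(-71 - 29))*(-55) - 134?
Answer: -2867/20 ≈ -143.35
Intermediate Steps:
((-7 - 10)/(-71 - 29))*(-55) - 134 = -17/(-100)*(-55) - 134 = -17*(-1/100)*(-55) - 134 = (17/100)*(-55) - 134 = -187/20 - 134 = -2867/20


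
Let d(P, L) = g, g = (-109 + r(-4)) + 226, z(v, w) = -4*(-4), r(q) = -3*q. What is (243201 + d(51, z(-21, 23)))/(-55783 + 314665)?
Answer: 40555/43147 ≈ 0.93993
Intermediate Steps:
z(v, w) = 16
g = 129 (g = (-109 - 3*(-4)) + 226 = (-109 + 12) + 226 = -97 + 226 = 129)
d(P, L) = 129
(243201 + d(51, z(-21, 23)))/(-55783 + 314665) = (243201 + 129)/(-55783 + 314665) = 243330/258882 = 243330*(1/258882) = 40555/43147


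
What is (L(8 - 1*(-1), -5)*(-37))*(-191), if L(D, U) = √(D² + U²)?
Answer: 7067*√106 ≈ 72759.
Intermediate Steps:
(L(8 - 1*(-1), -5)*(-37))*(-191) = (√((8 - 1*(-1))² + (-5)²)*(-37))*(-191) = (√((8 + 1)² + 25)*(-37))*(-191) = (√(9² + 25)*(-37))*(-191) = (√(81 + 25)*(-37))*(-191) = (√106*(-37))*(-191) = -37*√106*(-191) = 7067*√106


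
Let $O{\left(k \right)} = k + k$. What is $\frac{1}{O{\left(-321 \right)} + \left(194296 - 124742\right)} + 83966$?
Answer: $\frac{5786264993}{68912} \approx 83966.0$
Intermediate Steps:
$O{\left(k \right)} = 2 k$
$\frac{1}{O{\left(-321 \right)} + \left(194296 - 124742\right)} + 83966 = \frac{1}{2 \left(-321\right) + \left(194296 - 124742\right)} + 83966 = \frac{1}{-642 + \left(194296 - 124742\right)} + 83966 = \frac{1}{-642 + 69554} + 83966 = \frac{1}{68912} + 83966 = \frac{5786264993}{68912}$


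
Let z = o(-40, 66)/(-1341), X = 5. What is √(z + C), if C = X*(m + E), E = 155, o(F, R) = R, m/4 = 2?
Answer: √162834501/447 ≈ 28.547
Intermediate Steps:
m = 8 (m = 4*2 = 8)
z = -22/447 (z = 66/(-1341) = 66*(-1/1341) = -22/447 ≈ -0.049217)
C = 815 (C = 5*(8 + 155) = 5*163 = 815)
√(z + C) = √(-22/447 + 815) = √(364283/447) = √162834501/447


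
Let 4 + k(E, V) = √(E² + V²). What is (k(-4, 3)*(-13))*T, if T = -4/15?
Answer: 52/15 ≈ 3.4667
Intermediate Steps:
k(E, V) = -4 + √(E² + V²)
T = -4/15 (T = -4*1/15 = -4/15 ≈ -0.26667)
(k(-4, 3)*(-13))*T = ((-4 + √((-4)² + 3²))*(-13))*(-4/15) = ((-4 + √(16 + 9))*(-13))*(-4/15) = ((-4 + √25)*(-13))*(-4/15) = ((-4 + 5)*(-13))*(-4/15) = (1*(-13))*(-4/15) = -13*(-4/15) = 52/15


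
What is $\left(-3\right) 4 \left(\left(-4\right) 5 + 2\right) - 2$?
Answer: $214$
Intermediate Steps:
$\left(-3\right) 4 \left(\left(-4\right) 5 + 2\right) - 2 = - 12 \left(-20 + 2\right) - 2 = \left(-12\right) \left(-18\right) - 2 = 216 - 2 = 214$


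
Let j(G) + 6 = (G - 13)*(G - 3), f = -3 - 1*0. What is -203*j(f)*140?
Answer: -2557800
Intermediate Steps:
f = -3 (f = -3 + 0 = -3)
j(G) = -6 + (-13 + G)*(-3 + G) (j(G) = -6 + (G - 13)*(G - 3) = -6 + (-13 + G)*(-3 + G))
-203*j(f)*140 = -203*(33 + (-3)² - 16*(-3))*140 = -203*(33 + 9 + 48)*140 = -203*90*140 = -18270*140 = -2557800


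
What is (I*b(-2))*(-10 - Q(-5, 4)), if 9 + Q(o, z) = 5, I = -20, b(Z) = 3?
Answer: 360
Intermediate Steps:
Q(o, z) = -4 (Q(o, z) = -9 + 5 = -4)
(I*b(-2))*(-10 - Q(-5, 4)) = (-20*3)*(-10 - 1*(-4)) = -60*(-10 + 4) = -60*(-6) = 360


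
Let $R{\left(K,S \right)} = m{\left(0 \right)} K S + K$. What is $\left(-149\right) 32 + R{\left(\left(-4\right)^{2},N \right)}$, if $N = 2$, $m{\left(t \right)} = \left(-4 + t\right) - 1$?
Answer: $-4912$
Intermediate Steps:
$m{\left(t \right)} = -5 + t$
$R{\left(K,S \right)} = K - 5 K S$ ($R{\left(K,S \right)} = \left(-5 + 0\right) K S + K = - 5 K S + K = K - 5 K S$)
$\left(-149\right) 32 + R{\left(\left(-4\right)^{2},N \right)} = \left(-149\right) 32 + \left(-4\right)^{2} \left(1 - 10\right) = -4768 + 16 \left(1 - 10\right) = -4768 + 16 \left(-9\right) = -4768 - 144 = -4912$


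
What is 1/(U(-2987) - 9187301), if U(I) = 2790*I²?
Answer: 1/24883664209 ≈ 4.0187e-11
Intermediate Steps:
1/(U(-2987) - 9187301) = 1/(2790*(-2987)² - 9187301) = 1/(2790*8922169 - 9187301) = 1/(24892851510 - 9187301) = 1/24883664209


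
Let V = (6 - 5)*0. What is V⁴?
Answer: 0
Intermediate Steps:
V = 0 (V = 1*0 = 0)
V⁴ = 0⁴ = 0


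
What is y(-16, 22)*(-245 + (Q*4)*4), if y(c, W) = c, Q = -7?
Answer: 5712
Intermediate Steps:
y(-16, 22)*(-245 + (Q*4)*4) = -16*(-245 - 7*4*4) = -16*(-245 - 28*4) = -16*(-245 - 112) = -16*(-357) = 5712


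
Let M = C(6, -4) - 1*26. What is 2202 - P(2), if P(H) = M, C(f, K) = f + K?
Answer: 2226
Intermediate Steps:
C(f, K) = K + f
M = -24 (M = (-4 + 6) - 1*26 = 2 - 26 = -24)
P(H) = -24
2202 - P(2) = 2202 - 1*(-24) = 2202 + 24 = 2226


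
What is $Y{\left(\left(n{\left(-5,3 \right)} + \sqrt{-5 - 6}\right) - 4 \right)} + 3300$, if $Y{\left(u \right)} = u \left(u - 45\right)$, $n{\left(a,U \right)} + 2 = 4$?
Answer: $3383 - 49 i \sqrt{11} \approx 3383.0 - 162.51 i$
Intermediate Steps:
$n{\left(a,U \right)} = 2$ ($n{\left(a,U \right)} = -2 + 4 = 2$)
$Y{\left(u \right)} = u \left(-45 + u\right)$
$Y{\left(\left(n{\left(-5,3 \right)} + \sqrt{-5 - 6}\right) - 4 \right)} + 3300 = \left(\left(2 + \sqrt{-5 - 6}\right) - 4\right) \left(-45 - \left(2 - \sqrt{-5 - 6}\right)\right) + 3300 = \left(\left(2 + \sqrt{-11}\right) - 4\right) \left(-45 - \left(2 - i \sqrt{11}\right)\right) + 3300 = \left(\left(2 + i \sqrt{11}\right) - 4\right) \left(-45 - \left(2 - i \sqrt{11}\right)\right) + 3300 = \left(-2 + i \sqrt{11}\right) \left(-45 - \left(2 - i \sqrt{11}\right)\right) + 3300 = \left(-2 + i \sqrt{11}\right) \left(-47 + i \sqrt{11}\right) + 3300 = \left(-47 + i \sqrt{11}\right) \left(-2 + i \sqrt{11}\right) + 3300 = 3300 + \left(-47 + i \sqrt{11}\right) \left(-2 + i \sqrt{11}\right)$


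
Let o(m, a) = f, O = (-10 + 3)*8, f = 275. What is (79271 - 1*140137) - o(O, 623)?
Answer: -61141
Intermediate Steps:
O = -56 (O = -7*8 = -56)
o(m, a) = 275
(79271 - 1*140137) - o(O, 623) = (79271 - 1*140137) - 1*275 = (79271 - 140137) - 275 = -60866 - 275 = -61141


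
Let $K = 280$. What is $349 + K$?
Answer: $629$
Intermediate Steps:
$349 + K = 349 + 280 = 629$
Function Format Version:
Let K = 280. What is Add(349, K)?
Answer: 629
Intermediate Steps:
Add(349, K) = Add(349, 280) = 629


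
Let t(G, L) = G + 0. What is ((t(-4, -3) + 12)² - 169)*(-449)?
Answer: 47145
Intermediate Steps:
t(G, L) = G
((t(-4, -3) + 12)² - 169)*(-449) = ((-4 + 12)² - 169)*(-449) = (8² - 169)*(-449) = (64 - 169)*(-449) = -105*(-449) = 47145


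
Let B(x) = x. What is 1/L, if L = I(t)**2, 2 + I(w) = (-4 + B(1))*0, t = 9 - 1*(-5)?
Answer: 1/4 ≈ 0.25000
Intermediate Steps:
t = 14 (t = 9 + 5 = 14)
I(w) = -2 (I(w) = -2 + (-4 + 1)*0 = -2 - 3*0 = -2 + 0 = -2)
L = 4 (L = (-2)**2 = 4)
1/L = 1/4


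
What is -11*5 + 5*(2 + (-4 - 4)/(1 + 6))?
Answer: -355/7 ≈ -50.714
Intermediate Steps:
-11*5 + 5*(2 + (-4 - 4)/(1 + 6)) = -55 + 5*(2 - 8/7) = -55 + 5*(6/7) = -55 + 30/7 = -355/7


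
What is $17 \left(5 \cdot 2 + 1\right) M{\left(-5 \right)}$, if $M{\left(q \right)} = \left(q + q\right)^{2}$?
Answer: $18700$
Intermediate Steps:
$M{\left(q \right)} = 4 q^{2}$ ($M{\left(q \right)} = \left(2 q\right)^{2} = 4 q^{2}$)
$17 \left(5 \cdot 2 + 1\right) M{\left(-5 \right)} = 17 \left(5 \cdot 2 + 1\right) 4 \left(-5\right)^{2} = 17 \left(10 + 1\right) 4 \cdot 25 = 17 \cdot 11 \cdot 100 = 187 \cdot 100 = 18700$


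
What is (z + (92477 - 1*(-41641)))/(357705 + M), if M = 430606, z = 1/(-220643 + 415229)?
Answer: 26097485149/153394284246 ≈ 0.17013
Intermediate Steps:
z = 1/194586 ≈ 5.1391e-6
(z + (92477 - 1*(-41641)))/(357705 + M) = (1/194586 + (92477 - 1*(-41641)))/(357705 + 430606) = (1/194586 + (92477 + 41641))/788311 = (1/194586 + 134118)*(1/788311) = (26097485149/194586)*(1/788311) = 26097485149/153394284246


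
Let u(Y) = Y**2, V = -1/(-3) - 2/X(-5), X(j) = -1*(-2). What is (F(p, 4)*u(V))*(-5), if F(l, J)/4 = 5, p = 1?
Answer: -400/9 ≈ -44.444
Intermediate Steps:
F(l, J) = 20 (F(l, J) = 4*5 = 20)
X(j) = 2
V = -2/3 (V = -1/(-3) - 2/2 = -1*(-1/3) - 2*1/2 = 1/3 - 1 = -2/3 ≈ -0.66667)
(F(p, 4)*u(V))*(-5) = (20*(-2/3)**2)*(-5) = (20*(4/9))*(-5) = (80/9)*(-5) = -400/9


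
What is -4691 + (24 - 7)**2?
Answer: -4402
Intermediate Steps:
-4691 + (24 - 7)**2 = -4691 + 17**2 = -4691 + 289 = -4402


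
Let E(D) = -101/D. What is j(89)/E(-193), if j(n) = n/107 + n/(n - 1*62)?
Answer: 2301718/291789 ≈ 7.8883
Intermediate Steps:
j(n) = n/107 + n/(-62 + n) (j(n) = n*(1/107) + n/(n - 62) = n/107 + n/(-62 + n))
j(89)/E(-193) = ((1/107)*89*(45 + 89)/(-62 + 89))/((-101/(-193))) = ((1/107)*89*134/27)/((-101*(-1/193))) = ((1/107)*89*(1/27)*134)/(101/193) = (11926/2889)*(193/101) = 2301718/291789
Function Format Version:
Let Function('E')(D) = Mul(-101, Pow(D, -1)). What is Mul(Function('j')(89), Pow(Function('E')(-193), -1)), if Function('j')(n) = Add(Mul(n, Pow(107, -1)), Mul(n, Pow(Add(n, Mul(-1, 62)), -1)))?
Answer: Rational(2301718, 291789) ≈ 7.8883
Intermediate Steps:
Function('j')(n) = Add(Mul(Rational(1, 107), n), Mul(n, Pow(Add(-62, n), -1))) (Function('j')(n) = Add(Mul(n, Rational(1, 107)), Mul(n, Pow(Add(n, -62), -1))) = Add(Mul(Rational(1, 107), n), Mul(n, Pow(Add(-62, n), -1))))
Mul(Function('j')(89), Pow(Function('E')(-193), -1)) = Mul(Mul(Rational(1, 107), 89, Pow(Add(-62, 89), -1), Add(45, 89)), Pow(Mul(-101, Pow(-193, -1)), -1)) = Mul(Mul(Rational(1, 107), 89, Pow(27, -1), 134), Pow(Mul(-101, Rational(-1, 193)), -1)) = Mul(Mul(Rational(1, 107), 89, Rational(1, 27), 134), Pow(Rational(101, 193), -1)) = Mul(Rational(11926, 2889), Rational(193, 101)) = Rational(2301718, 291789)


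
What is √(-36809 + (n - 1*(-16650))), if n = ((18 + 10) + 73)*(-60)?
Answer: I*√26219 ≈ 161.92*I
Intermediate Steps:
n = -6060 (n = (28 + 73)*(-60) = 101*(-60) = -6060)
√(-36809 + (n - 1*(-16650))) = √(-36809 + (-6060 - 1*(-16650))) = √(-36809 + (-6060 + 16650)) = √(-36809 + 10590) = √(-26219) = I*√26219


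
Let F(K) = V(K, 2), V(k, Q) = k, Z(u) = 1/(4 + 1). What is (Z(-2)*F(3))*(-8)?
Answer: -24/5 ≈ -4.8000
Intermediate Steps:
Z(u) = ⅕ (Z(u) = 1/5 = ⅕)
F(K) = K
(Z(-2)*F(3))*(-8) = ((⅕)*3)*(-8) = (⅗)*(-8) = -24/5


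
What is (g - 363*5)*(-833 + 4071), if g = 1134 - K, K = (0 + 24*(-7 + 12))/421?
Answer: -928726398/421 ≈ -2.2060e+6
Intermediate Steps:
K = 120/421 (K = (0 + 24*5)*(1/421) = (0 + 120)*(1/421) = 120*(1/421) = 120/421 ≈ 0.28504)
g = 477294/421 (g = 1134 - 1*120/421 = 1134 - 120/421 = 477294/421 ≈ 1133.7)
(g - 363*5)*(-833 + 4071) = (477294/421 - 363*5)*(-833 + 4071) = (477294/421 - 1815)*3238 = -286821/421*3238 = -928726398/421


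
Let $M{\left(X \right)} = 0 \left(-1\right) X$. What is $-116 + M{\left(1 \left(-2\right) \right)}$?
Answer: $-116$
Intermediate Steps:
$M{\left(X \right)} = 0$ ($M{\left(X \right)} = 0 X = 0$)
$-116 + M{\left(1 \left(-2\right) \right)} = -116 + 0 = -116$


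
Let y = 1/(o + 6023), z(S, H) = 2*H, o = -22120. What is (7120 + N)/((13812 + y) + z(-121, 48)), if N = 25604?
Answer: 526758228/223877075 ≈ 2.3529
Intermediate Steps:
y = -1/16097 (y = 1/(-22120 + 6023) = 1/(-16097) = -1/16097 ≈ -6.2123e-5)
(7120 + N)/((13812 + y) + z(-121, 48)) = (7120 + 25604)/((13812 - 1/16097) + 2*48) = 32724/(222331763/16097 + 96) = 32724/(223877075/16097) = 32724*(16097/223877075) = 526758228/223877075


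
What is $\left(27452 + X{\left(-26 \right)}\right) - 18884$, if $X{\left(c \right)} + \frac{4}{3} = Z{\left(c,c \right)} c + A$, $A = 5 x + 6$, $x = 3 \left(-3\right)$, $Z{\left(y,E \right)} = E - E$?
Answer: $\frac{25583}{3} \approx 8527.7$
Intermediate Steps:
$Z{\left(y,E \right)} = 0$
$x = -9$
$A = -39$ ($A = 5 \left(-9\right) + 6 = -45 + 6 = -39$)
$X{\left(c \right)} = - \frac{121}{3}$ ($X{\left(c \right)} = - \frac{4}{3} - \left(39 + 0 c\right) = - \frac{4}{3} + \left(0 - 39\right) = - \frac{4}{3} - 39 = - \frac{121}{3}$)
$\left(27452 + X{\left(-26 \right)}\right) - 18884 = \left(27452 - \frac{121}{3}\right) - 18884 = \frac{82235}{3} - 18884 = \frac{25583}{3}$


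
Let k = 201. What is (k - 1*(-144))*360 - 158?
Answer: 124042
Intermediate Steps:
(k - 1*(-144))*360 - 158 = (201 - 1*(-144))*360 - 158 = (201 + 144)*360 - 158 = 345*360 - 158 = 124200 - 158 = 124042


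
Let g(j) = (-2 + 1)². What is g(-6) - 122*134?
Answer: -16347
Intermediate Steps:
g(j) = 1 (g(j) = (-1)² = 1)
g(-6) - 122*134 = 1 - 122*134 = 1 - 16348 = -16347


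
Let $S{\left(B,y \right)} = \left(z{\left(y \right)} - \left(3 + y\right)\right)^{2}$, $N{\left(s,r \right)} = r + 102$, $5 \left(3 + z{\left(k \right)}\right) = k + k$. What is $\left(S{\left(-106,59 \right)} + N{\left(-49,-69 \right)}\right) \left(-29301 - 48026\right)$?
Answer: $- \frac{3377179398}{25} \approx -1.3509 \cdot 10^{8}$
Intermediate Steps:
$z{\left(k \right)} = -3 + \frac{2 k}{5}$ ($z{\left(k \right)} = -3 + \frac{k + k}{5} = -3 + \frac{2 k}{5}$)
$N{\left(s,r \right)} = 102 + r$
$S{\left(B,y \right)} = \left(-6 - \frac{3 y}{5}\right)^{2}$ ($S{\left(B,y \right)} = \left(\left(-3 + \frac{2 y}{5}\right) - \left(3 + y\right)\right)^{2} = \left(-6 - \frac{3 y}{5}\right)^{2}$)
$\left(S{\left(-106,59 \right)} + N{\left(-49,-69 \right)}\right) \left(-29301 - 48026\right) = \left(\frac{9 \left(10 + 59\right)^{2}}{25} + \left(102 - 69\right)\right) \left(-29301 - 48026\right) = \left(\frac{9 \cdot 69^{2}}{25} + 33\right) \left(-77327\right) = \left(\frac{9}{25} \cdot 4761 + 33\right) \left(-77327\right) = \left(\frac{42849}{25} + 33\right) \left(-77327\right) = \frac{43674}{25} \left(-77327\right) = - \frac{3377179398}{25}$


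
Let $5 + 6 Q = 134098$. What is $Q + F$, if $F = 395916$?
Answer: $\frac{2509589}{6} \approx 4.1827 \cdot 10^{5}$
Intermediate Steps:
$Q = \frac{134093}{6}$ ($Q = - \frac{5}{6} + \frac{1}{6} \cdot 134098 = - \frac{5}{6} + \frac{67049}{3} = \frac{134093}{6} \approx 22349.0$)
$Q + F = \frac{134093}{6} + 395916 = \frac{2509589}{6}$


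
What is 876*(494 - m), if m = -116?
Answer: 534360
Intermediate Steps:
876*(494 - m) = 876*(494 - 1*(-116)) = 876*(494 + 116) = 876*610 = 534360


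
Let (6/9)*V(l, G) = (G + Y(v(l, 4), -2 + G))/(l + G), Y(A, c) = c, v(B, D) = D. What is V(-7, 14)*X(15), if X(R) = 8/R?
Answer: 104/35 ≈ 2.9714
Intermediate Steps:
V(l, G) = 3*(-2 + 2*G)/(2*(G + l)) (V(l, G) = 3*((G + (-2 + G))/(l + G))/2 = 3*((-2 + 2*G)/(G + l))/2 = 3*(-2 + 2*G)/(2*(G + l)))
V(-7, 14)*X(15) = (3*(-1 + 14)/(14 - 7))*(8/15) = (3*13/7)*(8*(1/15)) = (3*(⅐)*13)*(8/15) = (39/7)*(8/15) = 104/35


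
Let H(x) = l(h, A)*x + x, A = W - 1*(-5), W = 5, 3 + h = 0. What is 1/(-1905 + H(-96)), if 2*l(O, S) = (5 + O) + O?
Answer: -1/1953 ≈ -0.00051203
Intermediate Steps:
h = -3 (h = -3 + 0 = -3)
A = 10 (A = 5 - 1*(-5) = 5 + 5 = 10)
l(O, S) = 5/2 + O (l(O, S) = ((5 + O) + O)/2 = (5 + 2*O)/2 = 5/2 + O)
H(x) = x/2 (H(x) = (5/2 - 3)*x + x = -x/2 + x = x/2)
1/(-1905 + H(-96)) = 1/(-1905 + (1/2)*(-96)) = 1/(-1905 - 48) = 1/(-1953) = -1/1953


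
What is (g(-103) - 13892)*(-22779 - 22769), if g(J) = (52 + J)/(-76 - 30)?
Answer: 33534737774/53 ≈ 6.3273e+8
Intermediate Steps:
g(J) = -26/53 - J/106 (g(J) = (52 + J)/(-106) = (52 + J)*(-1/106) = -26/53 - J/106)
(g(-103) - 13892)*(-22779 - 22769) = ((-26/53 - 1/106*(-103)) - 13892)*(-22779 - 22769) = ((-26/53 + 103/106) - 13892)*(-45548) = (51/106 - 13892)*(-45548) = -1472501/106*(-45548) = 33534737774/53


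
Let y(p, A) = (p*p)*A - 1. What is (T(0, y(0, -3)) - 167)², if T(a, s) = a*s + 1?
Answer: 27556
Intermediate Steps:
y(p, A) = -1 + A*p² (y(p, A) = p²*A - 1 = A*p² - 1 = -1 + A*p²)
T(a, s) = 1 + a*s
(T(0, y(0, -3)) - 167)² = ((1 + 0*(-1 - 3*0²)) - 167)² = ((1 + 0*(-1 - 3*0)) - 167)² = ((1 + 0*(-1 + 0)) - 167)² = ((1 + 0*(-1)) - 167)² = ((1 + 0) - 167)² = (1 - 167)² = (-166)² = 27556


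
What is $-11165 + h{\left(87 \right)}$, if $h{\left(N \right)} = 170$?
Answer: $-10995$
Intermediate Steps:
$-11165 + h{\left(87 \right)} = -11165 + 170 = -10995$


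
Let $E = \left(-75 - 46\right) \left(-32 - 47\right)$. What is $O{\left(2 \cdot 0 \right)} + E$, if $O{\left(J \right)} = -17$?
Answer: $9542$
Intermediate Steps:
$E = 9559$ ($E = \left(-121\right) \left(-79\right) = 9559$)
$O{\left(2 \cdot 0 \right)} + E = -17 + 9559 = 9542$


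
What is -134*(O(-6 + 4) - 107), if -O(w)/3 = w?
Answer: 13534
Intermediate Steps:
O(w) = -3*w
-134*(O(-6 + 4) - 107) = -134*(-3*(-6 + 4) - 107) = -134*(-3*(-2) - 107) = -134*(6 - 107) = -134*(-101) = 13534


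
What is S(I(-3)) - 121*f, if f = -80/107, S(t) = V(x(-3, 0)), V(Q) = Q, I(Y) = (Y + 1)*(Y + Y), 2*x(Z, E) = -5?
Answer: 18825/214 ≈ 87.967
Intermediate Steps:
x(Z, E) = -5/2 (x(Z, E) = (1/2)*(-5) = -5/2)
I(Y) = 2*Y*(1 + Y) (I(Y) = (1 + Y)*(2*Y) = 2*Y*(1 + Y))
S(t) = -5/2
f = -80/107 (f = -80*1/107 = -80/107 ≈ -0.74766)
S(I(-3)) - 121*f = -5/2 - 121*(-80/107) = -5/2 + 9680/107 = 18825/214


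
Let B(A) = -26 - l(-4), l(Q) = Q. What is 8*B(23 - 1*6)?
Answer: -176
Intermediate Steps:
B(A) = -22 (B(A) = -26 - 1*(-4) = -26 + 4 = -22)
8*B(23 - 1*6) = 8*(-22) = -176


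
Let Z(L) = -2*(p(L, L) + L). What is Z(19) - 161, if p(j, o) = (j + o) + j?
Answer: -313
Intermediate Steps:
p(j, o) = o + 2*j
Z(L) = -8*L (Z(L) = -2*((L + 2*L) + L) = -2*(3*L + L) = -8*L)
Z(19) - 161 = -8*19 - 161 = -152 - 161 = -313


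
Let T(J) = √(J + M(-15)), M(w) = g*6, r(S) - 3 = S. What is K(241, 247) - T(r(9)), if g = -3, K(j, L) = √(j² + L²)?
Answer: √119090 - I*√6 ≈ 345.09 - 2.4495*I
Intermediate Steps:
r(S) = 3 + S
K(j, L) = √(L² + j²)
M(w) = -18 (M(w) = -3*6 = -18)
T(J) = √(-18 + J) (T(J) = √(J - 18) = √(-18 + J))
K(241, 247) - T(r(9)) = √(247² + 241²) - √(-18 + (3 + 9)) = √(61009 + 58081) - √(-18 + 12) = √119090 - √(-6) = √119090 - I*√6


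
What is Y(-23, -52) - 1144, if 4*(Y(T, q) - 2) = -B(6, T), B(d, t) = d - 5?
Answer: -4569/4 ≈ -1142.3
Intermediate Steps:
B(d, t) = -5 + d
Y(T, q) = 7/4 (Y(T, q) = 2 + (-(-5 + 6))/4 = 2 + (-1*1)/4 = 2 + (1/4)*(-1) = 2 - 1/4 = 7/4)
Y(-23, -52) - 1144 = 7/4 - 1144 = -4569/4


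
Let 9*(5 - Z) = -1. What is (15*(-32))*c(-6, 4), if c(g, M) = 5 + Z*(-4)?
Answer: 22240/3 ≈ 7413.3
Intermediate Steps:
Z = 46/9 (Z = 5 - 1/9*(-1) = 5 + 1/9 = 46/9 ≈ 5.1111)
c(g, M) = -139/9 (c(g, M) = 5 + (46/9)*(-4) = 5 - 184/9 = -139/9)
(15*(-32))*c(-6, 4) = (15*(-32))*(-139/9) = -480*(-139/9) = 22240/3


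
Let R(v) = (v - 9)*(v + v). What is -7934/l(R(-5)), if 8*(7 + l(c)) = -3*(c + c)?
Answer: 3967/56 ≈ 70.839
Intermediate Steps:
R(v) = 2*v*(-9 + v) (R(v) = (-9 + v)*(2*v) = 2*v*(-9 + v))
l(c) = -7 - 3*c/4 (l(c) = -7 + (-3*(c + c))/8 = -7 + (-6*c)/8 = -7 - 3*c/4)
-7934/l(R(-5)) = -7934/(-7 - 3*(-5)*(-9 - 5)/2) = -7934/(-7 - 3*(-5)*(-14)/2) = -7934/(-7 - ¾*140) = -7934/(-7 - 105) = -7934/(-112) = -7934*(-1/112) = 3967/56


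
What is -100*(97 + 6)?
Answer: -10300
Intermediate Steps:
-100*(97 + 6) = -100*103 = -10300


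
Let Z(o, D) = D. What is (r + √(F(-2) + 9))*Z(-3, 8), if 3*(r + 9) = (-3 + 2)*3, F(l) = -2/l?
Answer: -80 + 8*√10 ≈ -54.702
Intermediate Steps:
r = -10 (r = -9 + ((-3 + 2)*3)/3 = -9 + (-1*3)/3 = -9 + (⅓)*(-3) = -9 - 1 = -10)
(r + √(F(-2) + 9))*Z(-3, 8) = (-10 + √(-2/(-2) + 9))*8 = (-10 + √(-2*(-½) + 9))*8 = (-10 + √(1 + 9))*8 = (-10 + √10)*8 = -80 + 8*√10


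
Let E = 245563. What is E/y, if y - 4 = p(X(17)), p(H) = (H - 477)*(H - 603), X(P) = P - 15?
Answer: 245563/285479 ≈ 0.86018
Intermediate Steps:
X(P) = -15 + P
p(H) = (-603 + H)*(-477 + H) (p(H) = (-477 + H)*(-603 + H) = (-603 + H)*(-477 + H))
y = 285479 (y = 4 + (287631 + (-15 + 17)² - 1080*(-15 + 17)) = 4 + (287631 + 2² - 1080*2) = 4 + (287631 + 4 - 2160) = 4 + 285475 = 285479)
E/y = 245563/285479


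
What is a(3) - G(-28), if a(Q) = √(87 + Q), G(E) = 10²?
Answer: -100 + 3*√10 ≈ -90.513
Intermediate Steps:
G(E) = 100
a(3) - G(-28) = √(87 + 3) - 1*100 = √90 - 100 = 3*√10 - 100 = -100 + 3*√10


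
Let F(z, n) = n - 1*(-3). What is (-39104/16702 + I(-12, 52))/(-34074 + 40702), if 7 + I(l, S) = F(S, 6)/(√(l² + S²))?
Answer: -78009/55350428 + 9*√178/4719136 ≈ -0.0013839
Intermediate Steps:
F(z, n) = 3 + n (F(z, n) = n + 3 = 3 + n)
I(l, S) = -7 + 9/√(S² + l²) (I(l, S) = -7 + (3 + 6)/(√(l² + S²)) = -7 + 9/(√(S² + l²)) = -7 + 9/√(S² + l²))
(-39104/16702 + I(-12, 52))/(-34074 + 40702) = (-39104/16702 + (-7 + 9/√(52² + (-12)²)))/(-34074 + 40702) = (-39104*1/16702 + (-7 + 9/√(2704 + 144)))/6628 = (-19552/8351 + (-7 + 9/√2848))*(1/6628) = (-19552/8351 + (-7 + 9*(√178/712)))*(1/6628) = (-19552/8351 + (-7 + 9*√178/712))*(1/6628) = (-78009/8351 + 9*√178/712)*(1/6628) = -78009/55350428 + 9*√178/4719136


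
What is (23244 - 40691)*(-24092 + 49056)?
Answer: -435546908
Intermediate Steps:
(23244 - 40691)*(-24092 + 49056) = -17447*24964 = -435546908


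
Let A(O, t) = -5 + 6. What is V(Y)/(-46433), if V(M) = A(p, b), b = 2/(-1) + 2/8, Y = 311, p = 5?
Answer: -1/46433 ≈ -2.1536e-5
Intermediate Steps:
b = -7/4 (b = 2*(-1) + 2*(⅛) = -2 + ¼ = -7/4 ≈ -1.7500)
A(O, t) = 1
V(M) = 1
V(Y)/(-46433) = 1/(-46433) = 1*(-1/46433) = -1/46433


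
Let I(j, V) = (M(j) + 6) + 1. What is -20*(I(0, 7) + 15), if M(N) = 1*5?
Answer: -540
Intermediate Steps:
M(N) = 5
I(j, V) = 12 (I(j, V) = (5 + 6) + 1 = 11 + 1 = 12)
-20*(I(0, 7) + 15) = -20*(12 + 15) = -20*27 = -540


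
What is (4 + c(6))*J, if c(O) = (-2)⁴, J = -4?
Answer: -80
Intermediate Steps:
c(O) = 16
(4 + c(6))*J = (4 + 16)*(-4) = 20*(-4) = -80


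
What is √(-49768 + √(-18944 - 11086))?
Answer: √(-49768 + I*√30030) ≈ 0.3884 + 223.09*I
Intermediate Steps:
√(-49768 + √(-18944 - 11086)) = √(-49768 + √(-30030)) = √(-49768 + I*√30030)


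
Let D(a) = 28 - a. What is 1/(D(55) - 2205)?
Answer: -1/2232 ≈ -0.00044803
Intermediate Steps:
1/(D(55) - 2205) = 1/((28 - 1*55) - 2205) = 1/((28 - 55) - 2205) = 1/(-27 - 2205) = 1/(-2232) = -1/2232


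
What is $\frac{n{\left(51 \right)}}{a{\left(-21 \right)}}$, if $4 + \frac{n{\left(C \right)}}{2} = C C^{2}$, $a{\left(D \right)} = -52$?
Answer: $- \frac{132647}{26} \approx -5101.8$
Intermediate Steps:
$n{\left(C \right)} = -8 + 2 C^{3}$ ($n{\left(C \right)} = -8 + 2 C C^{2} = -8 + 2 C^{3}$)
$\frac{n{\left(51 \right)}}{a{\left(-21 \right)}} = \frac{-8 + 2 \cdot 51^{3}}{-52} = \left(-8 + 2 \cdot 132651\right) \left(- \frac{1}{52}\right) = \left(-8 + 265302\right) \left(- \frac{1}{52}\right) = 265294 \left(- \frac{1}{52}\right) = - \frac{132647}{26}$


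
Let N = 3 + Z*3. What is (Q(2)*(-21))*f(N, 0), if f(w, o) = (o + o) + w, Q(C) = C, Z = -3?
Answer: 252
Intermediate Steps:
N = -6 (N = 3 - 3*3 = 3 - 9 = -6)
f(w, o) = w + 2*o (f(w, o) = 2*o + w = w + 2*o)
(Q(2)*(-21))*f(N, 0) = (2*(-21))*(-6 + 2*0) = -42*(-6 + 0) = -42*(-6) = 252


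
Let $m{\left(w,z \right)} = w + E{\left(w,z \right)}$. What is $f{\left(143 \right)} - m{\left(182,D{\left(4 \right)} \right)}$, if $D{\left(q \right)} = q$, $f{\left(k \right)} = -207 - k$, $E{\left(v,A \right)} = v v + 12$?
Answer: $-33668$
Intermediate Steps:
$E{\left(v,A \right)} = 12 + v^{2}$ ($E{\left(v,A \right)} = v^{2} + 12 = 12 + v^{2}$)
$m{\left(w,z \right)} = 12 + w + w^{2}$ ($m{\left(w,z \right)} = w + \left(12 + w^{2}\right) = 12 + w + w^{2}$)
$f{\left(143 \right)} - m{\left(182,D{\left(4 \right)} \right)} = \left(-207 - 143\right) - \left(12 + 182 + 182^{2}\right) = \left(-207 - 143\right) - \left(12 + 182 + 33124\right) = -350 - 33318 = -33668$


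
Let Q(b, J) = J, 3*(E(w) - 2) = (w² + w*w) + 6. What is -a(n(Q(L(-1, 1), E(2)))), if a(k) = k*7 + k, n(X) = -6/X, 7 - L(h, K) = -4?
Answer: 36/5 ≈ 7.2000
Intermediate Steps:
L(h, K) = 11 (L(h, K) = 7 - 1*(-4) = 7 + 4 = 11)
E(w) = 4 + 2*w²/3 (E(w) = 2 + ((w² + w*w) + 6)/3 = 2 + ((w² + w²) + 6)/3 = 2 + (2*w² + 6)/3 = 2 + (6 + 2*w²)/3 = 2 + (2 + 2*w²/3) = 4 + 2*w²/3)
a(k) = 8*k (a(k) = 7*k + k = 8*k)
-a(n(Q(L(-1, 1), E(2)))) = -8*(-6/(4 + (⅔)*2²)) = -8*(-6/(4 + (⅔)*4)) = -8*(-6/(4 + 8/3)) = -8*(-6/20/3) = -8*(-6*3/20) = -8*(-9)/10 = -1*(-36/5) = 36/5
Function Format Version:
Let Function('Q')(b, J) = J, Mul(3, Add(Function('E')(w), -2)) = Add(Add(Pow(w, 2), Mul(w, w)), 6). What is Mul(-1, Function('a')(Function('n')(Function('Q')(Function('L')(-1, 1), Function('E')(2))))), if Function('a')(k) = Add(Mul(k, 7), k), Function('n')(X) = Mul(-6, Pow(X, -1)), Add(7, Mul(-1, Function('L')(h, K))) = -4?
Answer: Rational(36, 5) ≈ 7.2000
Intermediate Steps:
Function('L')(h, K) = 11 (Function('L')(h, K) = Add(7, Mul(-1, -4)) = Add(7, 4) = 11)
Function('E')(w) = Add(4, Mul(Rational(2, 3), Pow(w, 2))) (Function('E')(w) = Add(2, Mul(Rational(1, 3), Add(Add(Pow(w, 2), Mul(w, w)), 6))) = Add(2, Mul(Rational(1, 3), Add(Add(Pow(w, 2), Pow(w, 2)), 6))) = Add(2, Mul(Rational(1, 3), Add(Mul(2, Pow(w, 2)), 6))) = Add(2, Mul(Rational(1, 3), Add(6, Mul(2, Pow(w, 2))))) = Add(2, Add(2, Mul(Rational(2, 3), Pow(w, 2)))) = Add(4, Mul(Rational(2, 3), Pow(w, 2))))
Function('a')(k) = Mul(8, k) (Function('a')(k) = Add(Mul(7, k), k) = Mul(8, k))
Mul(-1, Function('a')(Function('n')(Function('Q')(Function('L')(-1, 1), Function('E')(2))))) = Mul(-1, Mul(8, Mul(-6, Pow(Add(4, Mul(Rational(2, 3), Pow(2, 2))), -1)))) = Mul(-1, Mul(8, Mul(-6, Pow(Add(4, Mul(Rational(2, 3), 4)), -1)))) = Mul(-1, Mul(8, Mul(-6, Pow(Add(4, Rational(8, 3)), -1)))) = Mul(-1, Mul(8, Mul(-6, Pow(Rational(20, 3), -1)))) = Mul(-1, Mul(8, Mul(-6, Rational(3, 20)))) = Mul(-1, Mul(8, Rational(-9, 10))) = Mul(-1, Rational(-36, 5)) = Rational(36, 5)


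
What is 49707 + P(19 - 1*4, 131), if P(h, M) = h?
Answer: 49722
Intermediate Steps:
49707 + P(19 - 1*4, 131) = 49707 + (19 - 1*4) = 49707 + (19 - 4) = 49707 + 15 = 49722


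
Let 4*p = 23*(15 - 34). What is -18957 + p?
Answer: -76265/4 ≈ -19066.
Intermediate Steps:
p = -437/4 (p = (23*(15 - 34))/4 = (23*(-19))/4 = (¼)*(-437) = -437/4 ≈ -109.25)
-18957 + p = -18957 - 437/4 = -76265/4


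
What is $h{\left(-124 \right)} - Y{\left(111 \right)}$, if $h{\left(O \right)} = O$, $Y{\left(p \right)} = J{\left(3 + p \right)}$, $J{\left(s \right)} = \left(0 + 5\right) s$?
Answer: $-694$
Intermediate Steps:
$J{\left(s \right)} = 5 s$
$Y{\left(p \right)} = 15 + 5 p$ ($Y{\left(p \right)} = 5 \left(3 + p\right) = 15 + 5 p$)
$h{\left(-124 \right)} - Y{\left(111 \right)} = -124 - \left(15 + 5 \cdot 111\right) = -124 - \left(15 + 555\right) = -124 - 570 = -694$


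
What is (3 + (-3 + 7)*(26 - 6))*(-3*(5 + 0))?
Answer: -1245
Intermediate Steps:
(3 + (-3 + 7)*(26 - 6))*(-3*(5 + 0)) = (3 + 4*20)*(-3*5) = (3 + 80)*(-15) = 83*(-15) = -1245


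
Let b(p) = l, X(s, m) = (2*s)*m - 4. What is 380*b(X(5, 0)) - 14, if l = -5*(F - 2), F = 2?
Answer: -14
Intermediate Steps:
X(s, m) = -4 + 2*m*s (X(s, m) = 2*m*s - 4 = -4 + 2*m*s)
l = 0 (l = -5*(2 - 2) = -5*0 = 0)
b(p) = 0
380*b(X(5, 0)) - 14 = 380*0 - 14 = 0 - 14 = -14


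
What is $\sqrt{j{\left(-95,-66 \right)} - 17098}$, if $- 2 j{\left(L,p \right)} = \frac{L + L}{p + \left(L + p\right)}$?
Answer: $\frac{i \sqrt{881064407}}{227} \approx 130.76 i$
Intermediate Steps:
$j{\left(L,p \right)} = - \frac{L}{L + 2 p}$ ($j{\left(L,p \right)} = - \frac{\left(L + L\right) \frac{1}{p + \left(L + p\right)}}{2} = - \frac{2 L \frac{1}{L + 2 p}}{2} = - \frac{L}{L + 2 p}$)
$\sqrt{j{\left(-95,-66 \right)} - 17098} = \sqrt{\left(-1\right) \left(-95\right) \frac{1}{-95 + 2 \left(-66\right)} - 17098} = \sqrt{\left(-1\right) \left(-95\right) \frac{1}{-95 - 132} - 17098} = \sqrt{\left(-1\right) \left(-95\right) \frac{1}{-227} - 17098} = \sqrt{\left(-1\right) \left(-95\right) \left(- \frac{1}{227}\right) - 17098} = \sqrt{- \frac{95}{227} - 17098} = \sqrt{- \frac{3881341}{227}} = \frac{i \sqrt{881064407}}{227}$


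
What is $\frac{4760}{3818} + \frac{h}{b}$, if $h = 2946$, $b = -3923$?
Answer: $\frac{3712826}{7489007} \approx 0.49577$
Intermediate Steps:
$\frac{4760}{3818} + \frac{h}{b} = \frac{4760}{3818} + \frac{2946}{-3923} = 4760 \cdot \frac{1}{3818} + 2946 \left(- \frac{1}{3923}\right) = \frac{2380}{1909} - \frac{2946}{3923} = \frac{3712826}{7489007}$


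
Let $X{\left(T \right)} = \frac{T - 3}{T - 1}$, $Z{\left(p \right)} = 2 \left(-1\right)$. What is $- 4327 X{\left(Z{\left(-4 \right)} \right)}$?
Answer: $- \frac{21635}{3} \approx -7211.7$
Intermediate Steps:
$Z{\left(p \right)} = -2$
$X{\left(T \right)} = \frac{-3 + T}{-1 + T}$
$- 4327 X{\left(Z{\left(-4 \right)} \right)} = - 4327 \frac{-3 - 2}{-1 - 2} = - 4327 \frac{1}{-3} \left(-5\right) = - 4327 \left(\left(- \frac{1}{3}\right) \left(-5\right)\right) = \left(-4327\right) \frac{5}{3} = - \frac{21635}{3}$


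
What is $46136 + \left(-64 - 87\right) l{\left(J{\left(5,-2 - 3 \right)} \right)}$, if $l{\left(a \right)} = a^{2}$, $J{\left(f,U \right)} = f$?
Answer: $42361$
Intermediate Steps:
$46136 + \left(-64 - 87\right) l{\left(J{\left(5,-2 - 3 \right)} \right)} = 46136 + \left(-64 - 87\right) 5^{2} = 46136 - 3775 = 42361$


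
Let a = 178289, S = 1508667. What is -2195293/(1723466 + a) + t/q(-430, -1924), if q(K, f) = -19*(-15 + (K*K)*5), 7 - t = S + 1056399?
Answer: -58578573486/58095192091 ≈ -1.0083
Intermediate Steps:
t = -2565059 (t = 7 - (1508667 + 1056399) = 7 - 1*2565066 = 7 - 2565066 = -2565059)
q(K, f) = 285 - 95*K**2 (q(K, f) = -19*(-15 + K**2*5) = -19*(-15 + 5*K**2) = 285 - 95*K**2)
-2195293/(1723466 + a) + t/q(-430, -1924) = -2195293/(1723466 + 178289) - 2565059/(285 - 95*(-430)**2) = -2195293/1901755 - 2565059/(285 - 95*184900) = -2195293*1/1901755 - 2565059/(285 - 17565500) = -2195293/1901755 - 2565059/(-17565215) = -2195293/1901755 - 2565059*(-1/17565215) = -2195293/1901755 + 2565059/17565215 = -58578573486/58095192091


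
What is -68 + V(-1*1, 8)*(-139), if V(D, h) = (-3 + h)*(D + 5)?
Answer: -2848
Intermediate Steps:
V(D, h) = (-3 + h)*(5 + D)
-68 + V(-1*1, 8)*(-139) = -68 + (-15 - (-3) + 5*8 - 1*1*8)*(-139) = -68 + (-15 - 3*(-1) + 40 - 1*8)*(-139) = -68 + (-15 + 3 + 40 - 8)*(-139) = -68 + 20*(-139) = -68 - 2780 = -2848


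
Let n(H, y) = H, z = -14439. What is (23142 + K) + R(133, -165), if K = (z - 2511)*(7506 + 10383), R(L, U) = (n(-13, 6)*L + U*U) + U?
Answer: -303170077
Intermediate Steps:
R(L, U) = U + U² - 13*L (R(L, U) = (-13*L + U*U) + U = (-13*L + U²) + U = (U² - 13*L) + U = U + U² - 13*L)
K = -303218550 (K = (-14439 - 2511)*(7506 + 10383) = -16950*17889 = -303218550)
(23142 + K) + R(133, -165) = (23142 - 303218550) + (-165 + (-165)² - 13*133) = -303195408 + (-165 + 27225 - 1729) = -303195408 + 25331 = -303170077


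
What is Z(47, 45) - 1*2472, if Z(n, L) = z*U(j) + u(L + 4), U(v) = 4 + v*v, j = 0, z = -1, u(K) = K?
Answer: -2427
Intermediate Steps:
U(v) = 4 + v**2
Z(n, L) = L (Z(n, L) = -(4 + 0**2) + (L + 4) = -(4 + 0) + (4 + L) = -1*4 + (4 + L) = -4 + (4 + L) = L)
Z(47, 45) - 1*2472 = 45 - 1*2472 = 45 - 2472 = -2427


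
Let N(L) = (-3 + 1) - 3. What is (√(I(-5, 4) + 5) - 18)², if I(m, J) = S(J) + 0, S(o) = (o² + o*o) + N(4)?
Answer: 356 - 144*√2 ≈ 152.35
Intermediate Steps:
N(L) = -5 (N(L) = -2 - 3 = -5)
S(o) = -5 + 2*o² (S(o) = (o² + o*o) - 5 = (o² + o²) - 5 = 2*o² - 5 = -5 + 2*o²)
I(m, J) = -5 + 2*J² (I(m, J) = (-5 + 2*J²) + 0 = -5 + 2*J²)
(√(I(-5, 4) + 5) - 18)² = (√((-5 + 2*4²) + 5) - 18)² = (√((-5 + 2*16) + 5) - 18)² = (√((-5 + 32) + 5) - 18)² = (√(27 + 5) - 18)² = (√32 - 18)² = (4*√2 - 18)² = (-18 + 4*√2)²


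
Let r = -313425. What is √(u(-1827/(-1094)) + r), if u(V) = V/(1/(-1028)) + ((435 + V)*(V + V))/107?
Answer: 3*I*√479785244158290/117058 ≈ 561.36*I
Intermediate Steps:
u(V) = -1028*V + 2*V*(435 + V)/107 (u(V) = V/(-1/1028) + ((435 + V)*(2*V))*(1/107) = V*(-1028) + (2*V*(435 + V))*(1/107) = -1028*V + 2*V*(435 + V)/107)
√(u(-1827/(-1094)) + r) = √(2*(-1827/(-1094))*(-54563 - 1827/(-1094))/107 - 313425) = √(2*(-1827*(-1/1094))*(-54563 - 1827*(-1/1094))/107 - 313425) = √((2/107)*(1827/1094)*(-54563 + 1827/1094) - 313425) = √((2/107)*(1827/1094)*(-59690095/1094) - 313425) = √(-109053803565/64030726 - 313425) = √(-20177884100115/64030726) = 3*I*√479785244158290/117058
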